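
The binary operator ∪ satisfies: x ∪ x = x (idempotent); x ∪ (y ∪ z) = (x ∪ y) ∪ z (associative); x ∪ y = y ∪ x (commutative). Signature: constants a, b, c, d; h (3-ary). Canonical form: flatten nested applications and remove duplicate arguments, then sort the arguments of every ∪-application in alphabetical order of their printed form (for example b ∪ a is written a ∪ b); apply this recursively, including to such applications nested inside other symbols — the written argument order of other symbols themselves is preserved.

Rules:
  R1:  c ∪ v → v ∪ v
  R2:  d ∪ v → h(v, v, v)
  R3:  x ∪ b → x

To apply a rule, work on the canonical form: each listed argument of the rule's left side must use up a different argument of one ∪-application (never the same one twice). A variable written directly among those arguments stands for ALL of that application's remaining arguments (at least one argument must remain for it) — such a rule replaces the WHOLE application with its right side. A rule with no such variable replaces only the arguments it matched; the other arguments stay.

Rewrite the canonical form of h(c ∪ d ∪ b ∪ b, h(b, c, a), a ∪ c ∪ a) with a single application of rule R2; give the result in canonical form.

Canonical form:  h(b ∪ c ∪ d, h(b, c, a), a ∪ c)
R2 matches:  uses d;  v := b ∪ c
The extension variable absorbs all remaining arguments, so the whole application is rewritten.
Giving:  h(h(b ∪ c, b ∪ c, b ∪ c), h(b, c, a), a ∪ c)

Answer: h(h(b ∪ c, b ∪ c, b ∪ c), h(b, c, a), a ∪ c)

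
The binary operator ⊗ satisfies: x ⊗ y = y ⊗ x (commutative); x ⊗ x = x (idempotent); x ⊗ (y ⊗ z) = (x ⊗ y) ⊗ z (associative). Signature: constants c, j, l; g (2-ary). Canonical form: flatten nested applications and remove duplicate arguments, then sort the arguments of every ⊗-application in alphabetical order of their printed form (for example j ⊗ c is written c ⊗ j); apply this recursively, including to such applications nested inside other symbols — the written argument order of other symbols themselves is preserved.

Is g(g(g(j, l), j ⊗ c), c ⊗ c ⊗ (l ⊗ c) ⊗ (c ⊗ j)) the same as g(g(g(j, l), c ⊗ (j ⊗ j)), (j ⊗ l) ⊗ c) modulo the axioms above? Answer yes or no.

Left:  g(g(g(j, l), j ⊗ c), c ⊗ c ⊗ (l ⊗ c) ⊗ (c ⊗ j))
  Work inside:  c ⊗ c ⊗ (l ⊗ c) ⊗ (c ⊗ j)
  Un-nest:  c ⊗ c ⊗ l ⊗ c ⊗ c ⊗ j
  Deduplicate:  drop duplicate c, c, c
  Order the arguments:  c ⊗ j ⊗ l
  Rebuild:  g(g(g(j, l), c ⊗ j), c ⊗ j ⊗ l)
Right:  g(g(g(j, l), c ⊗ (j ⊗ j)), (j ⊗ l) ⊗ c)
  Work inside:  (j ⊗ l) ⊗ c
  Un-nest:  j ⊗ l ⊗ c
  Order the arguments:  c ⊗ j ⊗ l
  Reassemble:  g(g(g(j, l), c ⊗ j), c ⊗ j ⊗ l)

Answer: yes — both canonical forms are g(g(g(j, l), c ⊗ j), c ⊗ j ⊗ l)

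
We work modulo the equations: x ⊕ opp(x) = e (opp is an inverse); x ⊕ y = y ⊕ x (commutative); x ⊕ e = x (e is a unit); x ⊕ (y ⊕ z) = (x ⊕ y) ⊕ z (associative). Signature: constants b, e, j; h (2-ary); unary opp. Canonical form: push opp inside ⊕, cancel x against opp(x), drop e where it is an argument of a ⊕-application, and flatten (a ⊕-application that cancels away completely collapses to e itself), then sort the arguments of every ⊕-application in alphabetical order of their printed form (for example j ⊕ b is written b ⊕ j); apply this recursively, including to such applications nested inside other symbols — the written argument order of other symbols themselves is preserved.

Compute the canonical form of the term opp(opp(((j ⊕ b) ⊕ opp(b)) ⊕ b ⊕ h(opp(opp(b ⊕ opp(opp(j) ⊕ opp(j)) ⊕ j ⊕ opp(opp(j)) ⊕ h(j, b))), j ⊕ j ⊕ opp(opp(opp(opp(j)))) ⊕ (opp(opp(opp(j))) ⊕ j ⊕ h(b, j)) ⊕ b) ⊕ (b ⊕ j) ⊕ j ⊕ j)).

Push opp inside:  distribute opp over ⊕ and collapse double opp
Collect terms:  j ⊕ j ⊕ j ⊕ j ⊕ b ⊕ b ⊕ h(b ⊕ h(j, b) ⊕ j ⊕ j ⊕ j ⊕ j, b ⊕ h(b, j) ⊕ j ⊕ j ⊕ j)
Sort arguments:  b ⊕ b ⊕ h(b ⊕ h(j, b) ⊕ j ⊕ j ⊕ j ⊕ j, b ⊕ h(b, j) ⊕ j ⊕ j ⊕ j) ⊕ j ⊕ j ⊕ j ⊕ j

Answer: b ⊕ b ⊕ h(b ⊕ h(j, b) ⊕ j ⊕ j ⊕ j ⊕ j, b ⊕ h(b, j) ⊕ j ⊕ j ⊕ j) ⊕ j ⊕ j ⊕ j ⊕ j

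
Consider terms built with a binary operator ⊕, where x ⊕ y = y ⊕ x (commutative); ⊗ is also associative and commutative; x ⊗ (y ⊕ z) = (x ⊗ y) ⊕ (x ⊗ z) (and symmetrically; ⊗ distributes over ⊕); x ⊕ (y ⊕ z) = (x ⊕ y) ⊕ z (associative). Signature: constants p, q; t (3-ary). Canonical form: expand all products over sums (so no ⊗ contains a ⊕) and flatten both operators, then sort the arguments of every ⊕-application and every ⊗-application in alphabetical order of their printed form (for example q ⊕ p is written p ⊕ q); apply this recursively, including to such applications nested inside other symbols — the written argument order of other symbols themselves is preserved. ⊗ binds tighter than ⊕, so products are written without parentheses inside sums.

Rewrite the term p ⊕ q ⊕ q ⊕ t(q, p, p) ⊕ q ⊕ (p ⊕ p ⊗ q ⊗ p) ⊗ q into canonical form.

Answer: p ⊕ p ⊗ p ⊗ q ⊗ q ⊕ p ⊗ q ⊕ q ⊕ q ⊕ q ⊕ t(q, p, p)

Derivation:
Distribute:  p ⊕ q ⊕ q ⊕ t(q, p, p) ⊕ q ⊕ p ⊗ q ⊕ p ⊗ p ⊗ q ⊗ q
Sort arguments:  p ⊕ p ⊗ p ⊗ q ⊗ q ⊕ p ⊗ q ⊕ q ⊕ q ⊕ q ⊕ t(q, p, p)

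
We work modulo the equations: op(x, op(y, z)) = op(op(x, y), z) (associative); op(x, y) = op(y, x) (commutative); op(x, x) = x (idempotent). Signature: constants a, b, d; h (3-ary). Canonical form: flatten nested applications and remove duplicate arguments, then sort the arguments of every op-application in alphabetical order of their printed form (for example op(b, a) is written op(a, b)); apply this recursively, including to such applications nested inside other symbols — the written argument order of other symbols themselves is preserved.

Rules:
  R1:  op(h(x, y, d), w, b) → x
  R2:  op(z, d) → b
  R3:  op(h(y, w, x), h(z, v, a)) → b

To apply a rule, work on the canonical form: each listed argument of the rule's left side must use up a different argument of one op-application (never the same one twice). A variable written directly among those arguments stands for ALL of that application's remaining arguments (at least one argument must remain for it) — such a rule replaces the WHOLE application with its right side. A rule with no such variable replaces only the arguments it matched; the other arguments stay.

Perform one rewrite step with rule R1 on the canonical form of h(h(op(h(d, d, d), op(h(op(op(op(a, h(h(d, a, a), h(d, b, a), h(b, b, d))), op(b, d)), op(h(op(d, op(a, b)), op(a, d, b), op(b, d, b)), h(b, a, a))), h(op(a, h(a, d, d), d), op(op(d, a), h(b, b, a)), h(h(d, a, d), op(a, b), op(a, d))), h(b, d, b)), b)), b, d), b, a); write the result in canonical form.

Answer: h(h(d, b, d), b, a)

Derivation:
Canonical form:  h(h(op(b, h(d, d, d), h(op(a, b, d, h(b, a, a), h(h(d, a, a), h(d, b, a), h(b, b, d)), h(op(a, b, d), op(a, b, d), op(b, d))), h(op(a, d, h(a, d, d)), op(a, d, h(b, b, a)), h(h(d, a, d), op(a, b), op(a, d))), h(b, d, b))), b, d), b, a)
R1 matches:  uses b, h(d, d, d);  w := h(op(a, b, d, h(b, a, a), h(h(d, a, a), h(d, b, a), h(b, b, d)), h(op(a, b, d), op(a, b, d), op(b, d))), h(op(a, d, h(a, d, d)), op(a, d, h(b, b, a)), h(h(d, a, d), op(a, b), op(a, d))), h(b, d, b)), x := d, y := d
The extension variable absorbs all remaining arguments, so the whole application is rewritten.
Giving:  h(h(d, b, d), b, a)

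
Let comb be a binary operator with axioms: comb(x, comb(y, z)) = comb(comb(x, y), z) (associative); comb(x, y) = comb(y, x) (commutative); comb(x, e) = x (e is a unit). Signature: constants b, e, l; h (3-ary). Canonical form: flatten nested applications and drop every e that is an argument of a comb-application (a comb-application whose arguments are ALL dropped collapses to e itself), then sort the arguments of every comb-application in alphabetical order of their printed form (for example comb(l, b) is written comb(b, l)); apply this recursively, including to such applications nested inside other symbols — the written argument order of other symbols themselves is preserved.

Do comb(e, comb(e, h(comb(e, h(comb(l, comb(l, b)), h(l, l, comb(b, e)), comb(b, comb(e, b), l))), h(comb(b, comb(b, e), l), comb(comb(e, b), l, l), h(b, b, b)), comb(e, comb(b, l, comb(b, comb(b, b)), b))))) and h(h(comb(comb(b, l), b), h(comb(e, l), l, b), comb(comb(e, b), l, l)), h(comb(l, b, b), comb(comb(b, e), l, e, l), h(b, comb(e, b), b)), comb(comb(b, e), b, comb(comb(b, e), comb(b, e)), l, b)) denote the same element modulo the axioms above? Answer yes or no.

Left:  comb(e, comb(e, h(comb(e, h(comb(l, comb(l, b)), h(l, l, comb(b, e)), comb(b, comb(e, b), l))), h(comb(b, comb(b, e), l), comb(comb(e, b), l, l), h(b, b, b)), comb(e, comb(b, l, comb(b, comb(b, b)), b)))))
  Flatten:  comb(e, e, h(comb(e, h(comb(l, comb(l, b)), h(l, l, comb(b, e)), comb(b, comb(e, b), l))), h(comb(b, comb(b, e), l), comb(comb(e, b), l, l), h(b, b, b)), comb(e, comb(b, l, comb(b, comb(b, b)), b))))
  Canonicalize subterm:  h(comb(e, h(comb(l, comb(l, b)), h(l, l, comb(b, e)), comb(b, comb(e, b), l))), h(comb(b, comb(b, e), l), comb(comb(e, b), l, l), h(b, b, b)), comb(e, comb(b, l, comb(b, comb(b, b)), b)))  →  h(h(comb(b, l, l), h(l, l, b), comb(b, b, l)), h(comb(b, b, l), comb(b, l, l), h(b, b, b)), comb(b, b, b, b, b, l))
  Units out:  drop e (×2)
  Sort:  h(h(comb(b, l, l), h(l, l, b), comb(b, b, l)), h(comb(b, b, l), comb(b, l, l), h(b, b, b)), comb(b, b, b, b, b, l))
Right:  h(h(comb(comb(b, l), b), h(comb(e, l), l, b), comb(comb(e, b), l, l)), h(comb(l, b, b), comb(comb(b, e), l, e, l), h(b, comb(e, b), b)), comb(comb(b, e), b, comb(comb(b, e), comb(b, e)), l, b))
  Work inside:  comb(comb(b, e), b, comb(comb(b, e), comb(b, e)), l, b)
  Flatten:  comb(b, e, b, b, e, b, e, l, b)
  Unit:  drop e (×3)
  Sort:  comb(b, b, b, b, b, l)
  Rebuild:  h(h(comb(b, b, l), h(l, l, b), comb(b, l, l)), h(comb(b, b, l), comb(b, l, l), h(b, b, b)), comb(b, b, b, b, b, l))

Answer: no — h(h(comb(b, l, l), h(l, l, b), comb(b, b, l)), h(comb(b, b, l), comb(b, l, l), h(b, b, b)), comb(b, b, b, b, b, l)) vs h(h(comb(b, b, l), h(l, l, b), comb(b, l, l)), h(comb(b, b, l), comb(b, l, l), h(b, b, b)), comb(b, b, b, b, b, l))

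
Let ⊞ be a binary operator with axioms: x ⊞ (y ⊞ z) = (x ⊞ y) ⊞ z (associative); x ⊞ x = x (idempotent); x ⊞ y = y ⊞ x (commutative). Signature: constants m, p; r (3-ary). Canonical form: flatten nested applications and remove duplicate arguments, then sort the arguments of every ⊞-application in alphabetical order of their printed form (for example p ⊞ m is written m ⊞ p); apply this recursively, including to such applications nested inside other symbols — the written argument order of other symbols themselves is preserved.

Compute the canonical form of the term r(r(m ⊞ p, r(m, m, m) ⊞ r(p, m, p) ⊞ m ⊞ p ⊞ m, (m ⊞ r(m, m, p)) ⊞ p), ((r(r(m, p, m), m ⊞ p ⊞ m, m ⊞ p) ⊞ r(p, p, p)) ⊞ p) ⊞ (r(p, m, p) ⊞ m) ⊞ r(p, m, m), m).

Answer: r(r(m ⊞ p, m ⊞ p ⊞ r(m, m, m) ⊞ r(p, m, p), m ⊞ p ⊞ r(m, m, p)), m ⊞ p ⊞ r(p, m, m) ⊞ r(p, m, p) ⊞ r(p, p, p) ⊞ r(r(m, p, m), m ⊞ p, m ⊞ p), m)

Derivation:
Work inside:  ((r(r(m, p, m), m ⊞ p ⊞ m, m ⊞ p) ⊞ r(p, p, p)) ⊞ p) ⊞ (r(p, m, p) ⊞ m) ⊞ r(p, m, m)
Un-nest:  r(r(m, p, m), m ⊞ p ⊞ m, m ⊞ p) ⊞ r(p, p, p) ⊞ p ⊞ r(p, m, p) ⊞ m ⊞ r(p, m, m)
Inside:  r(r(m, p, m), m ⊞ p ⊞ m, m ⊞ p)  →  r(r(m, p, m), m ⊞ p, m ⊞ p)
Sort:  m ⊞ p ⊞ r(p, m, m) ⊞ r(p, m, p) ⊞ r(p, p, p) ⊞ r(r(m, p, m), m ⊞ p, m ⊞ p)
Reassemble:  r(r(m ⊞ p, m ⊞ p ⊞ r(m, m, m) ⊞ r(p, m, p), m ⊞ p ⊞ r(m, m, p)), m ⊞ p ⊞ r(p, m, m) ⊞ r(p, m, p) ⊞ r(p, p, p) ⊞ r(r(m, p, m), m ⊞ p, m ⊞ p), m)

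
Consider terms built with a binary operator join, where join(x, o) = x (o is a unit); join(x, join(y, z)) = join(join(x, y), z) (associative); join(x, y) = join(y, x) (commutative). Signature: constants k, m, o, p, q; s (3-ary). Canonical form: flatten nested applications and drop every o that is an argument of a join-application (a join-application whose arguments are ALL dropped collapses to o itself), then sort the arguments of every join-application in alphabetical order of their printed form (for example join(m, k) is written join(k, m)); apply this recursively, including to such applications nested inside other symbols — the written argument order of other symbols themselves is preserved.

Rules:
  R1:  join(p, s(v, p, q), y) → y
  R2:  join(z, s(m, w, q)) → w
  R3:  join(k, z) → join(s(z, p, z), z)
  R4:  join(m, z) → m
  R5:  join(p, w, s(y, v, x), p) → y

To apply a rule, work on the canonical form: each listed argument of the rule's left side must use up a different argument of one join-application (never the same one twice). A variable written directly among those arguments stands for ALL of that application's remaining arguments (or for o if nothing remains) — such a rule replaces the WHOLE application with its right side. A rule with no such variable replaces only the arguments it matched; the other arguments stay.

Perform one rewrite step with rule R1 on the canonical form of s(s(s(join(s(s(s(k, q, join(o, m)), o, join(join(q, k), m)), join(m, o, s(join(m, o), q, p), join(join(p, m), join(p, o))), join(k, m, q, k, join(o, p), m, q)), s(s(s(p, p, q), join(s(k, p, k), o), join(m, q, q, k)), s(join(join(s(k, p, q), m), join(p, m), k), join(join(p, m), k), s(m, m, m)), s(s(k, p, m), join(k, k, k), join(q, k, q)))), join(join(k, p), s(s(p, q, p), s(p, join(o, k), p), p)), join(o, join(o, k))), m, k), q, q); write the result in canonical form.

Answer: s(s(s(join(s(s(s(k, q, m), o, join(k, m, q)), join(m, m, p, p, s(m, q, p)), join(k, k, m, m, p, q, q)), s(s(s(p, p, q), s(k, p, k), join(k, m, q, q)), s(join(k, m, m), join(k, m, p), s(m, m, m)), s(s(k, p, m), join(k, k, k), join(k, q, q)))), join(k, p, s(s(p, q, p), s(p, k, p), p)), k), m, k), q, q)

Derivation:
Canonical form:  s(s(s(join(s(s(s(k, q, m), o, join(k, m, q)), join(m, m, p, p, s(m, q, p)), join(k, k, m, m, p, q, q)), s(s(s(p, p, q), s(k, p, k), join(k, m, q, q)), s(join(k, m, m, p, s(k, p, q)), join(k, m, p), s(m, m, m)), s(s(k, p, m), join(k, k, k), join(k, q, q)))), join(k, p, s(s(p, q, p), s(p, k, p), p)), k), m, k), q, q)
Match R1:  consume p, s(k, p, q);  v := k, y := join(k, m, m)
Every leftover argument binds to the variable; the entire application is replaced.
Giving:  s(s(s(join(s(s(s(k, q, m), o, join(k, m, q)), join(m, m, p, p, s(m, q, p)), join(k, k, m, m, p, q, q)), s(s(s(p, p, q), s(k, p, k), join(k, m, q, q)), s(join(k, m, m), join(k, m, p), s(m, m, m)), s(s(k, p, m), join(k, k, k), join(k, q, q)))), join(k, p, s(s(p, q, p), s(p, k, p), p)), k), m, k), q, q)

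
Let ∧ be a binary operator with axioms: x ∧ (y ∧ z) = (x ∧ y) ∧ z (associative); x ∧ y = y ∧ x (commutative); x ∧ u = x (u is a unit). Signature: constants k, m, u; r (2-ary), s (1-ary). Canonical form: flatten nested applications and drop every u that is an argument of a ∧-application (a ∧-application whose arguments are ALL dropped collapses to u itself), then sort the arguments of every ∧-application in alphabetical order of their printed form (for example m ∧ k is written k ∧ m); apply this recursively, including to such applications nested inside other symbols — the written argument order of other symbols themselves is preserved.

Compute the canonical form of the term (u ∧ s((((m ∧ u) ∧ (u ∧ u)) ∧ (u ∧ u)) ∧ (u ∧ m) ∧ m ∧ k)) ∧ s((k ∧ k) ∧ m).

Un-nest:  u ∧ s((((m ∧ u) ∧ (u ∧ u)) ∧ (u ∧ u)) ∧ (u ∧ m) ∧ m ∧ k) ∧ s((k ∧ k) ∧ m)
Simplify inside:  s((((m ∧ u) ∧ (u ∧ u)) ∧ (u ∧ u)) ∧ (u ∧ m) ∧ m ∧ k)  →  s(k ∧ m ∧ m ∧ m)
Simplify inside:  s((k ∧ k) ∧ m)  →  s(k ∧ k ∧ m)
Units out:  drop u
Order the arguments:  s(k ∧ k ∧ m) ∧ s(k ∧ m ∧ m ∧ m)

Answer: s(k ∧ k ∧ m) ∧ s(k ∧ m ∧ m ∧ m)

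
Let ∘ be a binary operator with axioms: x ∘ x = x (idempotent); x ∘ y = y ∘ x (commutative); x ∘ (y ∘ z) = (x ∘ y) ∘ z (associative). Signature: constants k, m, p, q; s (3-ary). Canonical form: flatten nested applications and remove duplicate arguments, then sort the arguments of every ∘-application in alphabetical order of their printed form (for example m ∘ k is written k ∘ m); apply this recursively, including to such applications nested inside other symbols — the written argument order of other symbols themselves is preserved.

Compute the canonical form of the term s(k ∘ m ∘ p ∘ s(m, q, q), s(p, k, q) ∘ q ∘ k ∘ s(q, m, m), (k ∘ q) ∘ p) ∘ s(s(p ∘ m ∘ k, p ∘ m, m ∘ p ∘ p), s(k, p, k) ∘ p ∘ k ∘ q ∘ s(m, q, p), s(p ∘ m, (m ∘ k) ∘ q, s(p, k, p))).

Answer: s(k ∘ m ∘ p ∘ s(m, q, q), k ∘ q ∘ s(p, k, q) ∘ s(q, m, m), k ∘ p ∘ q) ∘ s(s(k ∘ m ∘ p, m ∘ p, m ∘ p), k ∘ p ∘ q ∘ s(k, p, k) ∘ s(m, q, p), s(m ∘ p, k ∘ m ∘ q, s(p, k, p)))

Derivation:
Canonicalize subterm:  s(k ∘ m ∘ p ∘ s(m, q, q), s(p, k, q) ∘ q ∘ k ∘ s(q, m, m), (k ∘ q) ∘ p)  →  s(k ∘ m ∘ p ∘ s(m, q, q), k ∘ q ∘ s(p, k, q) ∘ s(q, m, m), k ∘ p ∘ q)
Simplify inside:  s(s(p ∘ m ∘ k, p ∘ m, m ∘ p ∘ p), s(k, p, k) ∘ p ∘ k ∘ q ∘ s(m, q, p), s(p ∘ m, (m ∘ k) ∘ q, s(p, k, p)))  →  s(s(k ∘ m ∘ p, m ∘ p, m ∘ p), k ∘ p ∘ q ∘ s(k, p, k) ∘ s(m, q, p), s(m ∘ p, k ∘ m ∘ q, s(p, k, p)))
Sort:  s(k ∘ m ∘ p ∘ s(m, q, q), k ∘ q ∘ s(p, k, q) ∘ s(q, m, m), k ∘ p ∘ q) ∘ s(s(k ∘ m ∘ p, m ∘ p, m ∘ p), k ∘ p ∘ q ∘ s(k, p, k) ∘ s(m, q, p), s(m ∘ p, k ∘ m ∘ q, s(p, k, p)))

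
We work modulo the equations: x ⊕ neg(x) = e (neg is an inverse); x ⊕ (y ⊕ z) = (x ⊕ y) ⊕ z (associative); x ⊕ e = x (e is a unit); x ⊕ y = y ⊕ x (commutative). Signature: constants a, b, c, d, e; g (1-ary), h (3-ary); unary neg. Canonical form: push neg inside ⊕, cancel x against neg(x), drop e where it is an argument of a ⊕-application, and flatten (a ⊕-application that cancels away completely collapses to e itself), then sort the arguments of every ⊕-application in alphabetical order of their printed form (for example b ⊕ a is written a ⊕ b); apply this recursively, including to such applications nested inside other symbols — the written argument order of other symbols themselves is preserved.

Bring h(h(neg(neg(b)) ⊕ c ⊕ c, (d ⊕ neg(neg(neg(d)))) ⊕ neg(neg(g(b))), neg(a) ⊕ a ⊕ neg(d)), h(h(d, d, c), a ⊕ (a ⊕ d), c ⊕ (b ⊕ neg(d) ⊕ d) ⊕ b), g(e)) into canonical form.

Focus inside:  (d ⊕ neg(neg(neg(d)))) ⊕ neg(neg(g(b)))
Push neg inside:  distribute neg over ⊕ and collapse double neg
Inverses cancel:  d cancels
Collect terms:  g(b)
Reassemble:  h(h(b ⊕ c ⊕ c, g(b), neg(d)), h(h(d, d, c), a ⊕ a ⊕ d, b ⊕ b ⊕ c), g(e))

Answer: h(h(b ⊕ c ⊕ c, g(b), neg(d)), h(h(d, d, c), a ⊕ a ⊕ d, b ⊕ b ⊕ c), g(e))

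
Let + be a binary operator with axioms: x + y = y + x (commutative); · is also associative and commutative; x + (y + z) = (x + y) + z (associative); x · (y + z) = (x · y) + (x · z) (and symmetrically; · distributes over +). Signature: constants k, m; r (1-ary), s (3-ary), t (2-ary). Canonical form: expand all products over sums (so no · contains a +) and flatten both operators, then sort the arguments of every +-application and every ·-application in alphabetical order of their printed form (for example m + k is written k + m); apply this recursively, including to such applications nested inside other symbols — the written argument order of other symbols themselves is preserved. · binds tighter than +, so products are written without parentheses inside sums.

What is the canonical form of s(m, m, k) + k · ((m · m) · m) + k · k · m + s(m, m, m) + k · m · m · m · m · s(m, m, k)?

Answer: k · k · m + k · m · m · m + k · m · m · m · m · s(m, m, k) + s(m, m, k) + s(m, m, m)

Derivation:
Un-nest:  s(m, m, k) + k · m · m · m + k · k · m + s(m, m, m) + k · m · m · m · m · s(m, m, k)
Order the arguments:  k · k · m + k · m · m · m + k · m · m · m · m · s(m, m, k) + s(m, m, k) + s(m, m, m)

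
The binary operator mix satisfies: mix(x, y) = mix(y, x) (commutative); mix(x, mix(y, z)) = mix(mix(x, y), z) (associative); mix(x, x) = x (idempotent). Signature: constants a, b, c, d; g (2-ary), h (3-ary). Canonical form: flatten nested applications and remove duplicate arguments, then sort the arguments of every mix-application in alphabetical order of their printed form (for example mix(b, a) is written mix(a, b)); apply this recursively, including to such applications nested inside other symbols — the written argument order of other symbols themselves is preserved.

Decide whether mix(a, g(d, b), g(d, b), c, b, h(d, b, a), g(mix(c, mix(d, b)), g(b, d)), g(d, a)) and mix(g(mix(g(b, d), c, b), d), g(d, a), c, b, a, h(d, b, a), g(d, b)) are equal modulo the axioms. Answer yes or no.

Left:  mix(a, g(d, b), g(d, b), c, b, h(d, b, a), g(mix(c, mix(d, b)), g(b, d)), g(d, a))
  Inside:  g(mix(c, mix(d, b)), g(b, d))  →  g(mix(b, c, d), g(b, d))
  Deduplicate:  drop duplicate g(d, b)
  Sort:  mix(a, b, c, g(d, a), g(d, b), g(mix(b, c, d), g(b, d)), h(d, b, a))
Right:  mix(g(mix(g(b, d), c, b), d), g(d, a), c, b, a, h(d, b, a), g(d, b))
  Inside:  g(mix(g(b, d), c, b), d)  →  g(mix(b, c, g(b, d)), d)
  Order the arguments:  mix(a, b, c, g(d, a), g(d, b), g(mix(b, c, g(b, d)), d), h(d, b, a))

Answer: no — mix(a, b, c, g(d, a), g(d, b), g(mix(b, c, d), g(b, d)), h(d, b, a)) vs mix(a, b, c, g(d, a), g(d, b), g(mix(b, c, g(b, d)), d), h(d, b, a))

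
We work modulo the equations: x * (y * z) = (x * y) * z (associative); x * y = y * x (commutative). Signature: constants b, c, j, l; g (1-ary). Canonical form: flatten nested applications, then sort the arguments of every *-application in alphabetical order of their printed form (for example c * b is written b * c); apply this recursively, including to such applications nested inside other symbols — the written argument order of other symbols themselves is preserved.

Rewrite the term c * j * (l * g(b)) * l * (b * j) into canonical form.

Answer: b * c * g(b) * j * j * l * l

Derivation:
Flatten:  c * j * l * g(b) * l * b * j
Sort:  b * c * g(b) * j * j * l * l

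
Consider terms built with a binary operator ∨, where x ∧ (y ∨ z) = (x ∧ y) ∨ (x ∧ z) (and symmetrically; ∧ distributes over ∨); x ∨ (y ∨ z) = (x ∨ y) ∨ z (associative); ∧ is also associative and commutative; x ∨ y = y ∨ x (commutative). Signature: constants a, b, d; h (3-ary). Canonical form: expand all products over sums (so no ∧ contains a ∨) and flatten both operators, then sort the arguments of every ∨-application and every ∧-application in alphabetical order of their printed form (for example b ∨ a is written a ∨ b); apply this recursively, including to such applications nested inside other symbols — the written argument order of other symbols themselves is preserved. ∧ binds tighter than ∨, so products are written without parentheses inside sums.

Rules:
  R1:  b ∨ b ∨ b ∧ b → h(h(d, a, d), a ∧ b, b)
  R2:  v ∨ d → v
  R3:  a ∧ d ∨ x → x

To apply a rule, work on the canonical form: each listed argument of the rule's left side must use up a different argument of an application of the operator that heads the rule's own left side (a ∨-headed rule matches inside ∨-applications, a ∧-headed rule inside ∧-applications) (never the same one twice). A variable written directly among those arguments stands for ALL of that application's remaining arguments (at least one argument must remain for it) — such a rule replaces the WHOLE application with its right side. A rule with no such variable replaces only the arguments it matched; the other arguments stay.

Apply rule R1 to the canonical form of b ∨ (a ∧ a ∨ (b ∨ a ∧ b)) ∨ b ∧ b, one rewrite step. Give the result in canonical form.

Answer: a ∧ a ∨ a ∧ b ∨ h(h(d, a, d), a ∧ b, b)

Derivation:
Canonical form:  a ∧ a ∨ a ∧ b ∨ b ∨ b ∨ b ∧ b
Apply R1:  consuming b, b, b ∧ b
Result:  a ∧ a ∨ a ∧ b ∨ h(h(d, a, d), a ∧ b, b)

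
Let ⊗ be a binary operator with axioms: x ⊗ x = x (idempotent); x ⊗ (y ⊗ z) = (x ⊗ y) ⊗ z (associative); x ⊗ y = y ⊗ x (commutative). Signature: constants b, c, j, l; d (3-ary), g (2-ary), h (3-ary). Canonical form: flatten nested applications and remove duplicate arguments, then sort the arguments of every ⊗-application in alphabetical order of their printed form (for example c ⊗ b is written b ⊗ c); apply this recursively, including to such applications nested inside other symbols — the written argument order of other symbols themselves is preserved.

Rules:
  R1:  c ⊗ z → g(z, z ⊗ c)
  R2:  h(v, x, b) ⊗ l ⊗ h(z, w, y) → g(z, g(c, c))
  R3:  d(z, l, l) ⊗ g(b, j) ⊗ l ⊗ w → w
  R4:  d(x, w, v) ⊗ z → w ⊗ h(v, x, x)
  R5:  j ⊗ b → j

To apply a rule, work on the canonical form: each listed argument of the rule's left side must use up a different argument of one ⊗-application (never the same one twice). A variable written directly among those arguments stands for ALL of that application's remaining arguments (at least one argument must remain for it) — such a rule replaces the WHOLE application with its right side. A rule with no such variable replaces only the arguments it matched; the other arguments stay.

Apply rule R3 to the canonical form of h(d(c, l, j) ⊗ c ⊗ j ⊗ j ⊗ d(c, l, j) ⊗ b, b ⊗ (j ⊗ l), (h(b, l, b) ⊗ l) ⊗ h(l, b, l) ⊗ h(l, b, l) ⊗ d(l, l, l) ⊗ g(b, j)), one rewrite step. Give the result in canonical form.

Answer: h(b ⊗ c ⊗ d(c, l, j) ⊗ j, b ⊗ j ⊗ l, h(b, l, b) ⊗ h(l, b, l))

Derivation:
Canonical form:  h(b ⊗ c ⊗ d(c, l, j) ⊗ j, b ⊗ j ⊗ l, d(l, l, l) ⊗ g(b, j) ⊗ h(b, l, b) ⊗ h(l, b, l) ⊗ l)
Match R3:  consume d(l, l, l), g(b, j), l;  w := h(b, l, b) ⊗ h(l, b, l), z := l
Every leftover argument binds to the variable; the entire application is replaced.
New term:  h(b ⊗ c ⊗ d(c, l, j) ⊗ j, b ⊗ j ⊗ l, h(b, l, b) ⊗ h(l, b, l))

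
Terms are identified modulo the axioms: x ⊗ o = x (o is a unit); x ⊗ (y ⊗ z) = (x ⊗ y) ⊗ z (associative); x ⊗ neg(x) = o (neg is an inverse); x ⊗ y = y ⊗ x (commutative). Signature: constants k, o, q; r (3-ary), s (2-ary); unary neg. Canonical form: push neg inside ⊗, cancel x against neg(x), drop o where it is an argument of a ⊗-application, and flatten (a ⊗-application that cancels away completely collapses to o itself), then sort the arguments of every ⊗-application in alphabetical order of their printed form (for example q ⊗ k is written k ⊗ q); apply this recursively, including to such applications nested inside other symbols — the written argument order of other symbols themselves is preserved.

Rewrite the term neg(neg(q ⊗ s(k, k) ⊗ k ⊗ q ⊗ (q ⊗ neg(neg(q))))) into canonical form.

Answer: k ⊗ q ⊗ q ⊗ q ⊗ q ⊗ s(k, k)

Derivation:
Push neg inside:  distribute neg over ⊗ and collapse double neg
Collect terms:  q ⊗ q ⊗ q ⊗ q ⊗ s(k, k) ⊗ k
Sort:  k ⊗ q ⊗ q ⊗ q ⊗ q ⊗ s(k, k)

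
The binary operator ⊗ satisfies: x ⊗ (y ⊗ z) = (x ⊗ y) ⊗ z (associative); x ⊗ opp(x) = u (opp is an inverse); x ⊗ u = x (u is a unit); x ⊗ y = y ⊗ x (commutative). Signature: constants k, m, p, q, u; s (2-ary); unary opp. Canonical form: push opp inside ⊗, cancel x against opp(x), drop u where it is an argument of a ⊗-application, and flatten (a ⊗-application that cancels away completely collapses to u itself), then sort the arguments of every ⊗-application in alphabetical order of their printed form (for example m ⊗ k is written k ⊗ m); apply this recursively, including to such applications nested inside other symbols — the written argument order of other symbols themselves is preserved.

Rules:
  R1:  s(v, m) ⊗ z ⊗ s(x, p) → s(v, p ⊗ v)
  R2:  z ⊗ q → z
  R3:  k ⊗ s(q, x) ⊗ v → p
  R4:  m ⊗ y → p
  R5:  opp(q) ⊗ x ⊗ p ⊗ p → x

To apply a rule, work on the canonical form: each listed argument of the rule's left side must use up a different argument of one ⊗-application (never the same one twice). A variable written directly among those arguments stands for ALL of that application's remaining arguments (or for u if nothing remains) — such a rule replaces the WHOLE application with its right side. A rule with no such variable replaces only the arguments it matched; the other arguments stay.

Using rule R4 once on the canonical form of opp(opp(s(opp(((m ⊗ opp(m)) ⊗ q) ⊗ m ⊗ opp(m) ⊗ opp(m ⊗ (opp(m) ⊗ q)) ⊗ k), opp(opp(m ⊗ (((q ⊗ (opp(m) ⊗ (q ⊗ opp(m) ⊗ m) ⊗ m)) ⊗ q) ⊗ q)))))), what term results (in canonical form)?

Answer: s(opp(k), p)

Derivation:
Canonical form:  s(opp(k), m ⊗ q ⊗ q ⊗ q ⊗ q)
R4 matches:  uses m;  y := q ⊗ q ⊗ q ⊗ q
Every leftover argument binds to the variable; the entire application is replaced.
New term:  s(opp(k), p)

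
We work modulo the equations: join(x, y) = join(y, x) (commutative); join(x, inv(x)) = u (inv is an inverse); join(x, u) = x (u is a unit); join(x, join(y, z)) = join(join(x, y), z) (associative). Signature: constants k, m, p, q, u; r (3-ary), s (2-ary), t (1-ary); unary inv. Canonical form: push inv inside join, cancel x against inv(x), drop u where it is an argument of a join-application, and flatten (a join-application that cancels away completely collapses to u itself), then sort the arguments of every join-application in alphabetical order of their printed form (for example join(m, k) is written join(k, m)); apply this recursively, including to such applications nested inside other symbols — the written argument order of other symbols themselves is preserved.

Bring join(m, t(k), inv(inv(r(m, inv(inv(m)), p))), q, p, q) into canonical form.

Push inv inside:  distribute inv over join and collapse double inv
Collect:  join(m, t(k), r(m, m, p), q, q, p)
Order the arguments:  join(m, p, q, q, r(m, m, p), t(k))

Answer: join(m, p, q, q, r(m, m, p), t(k))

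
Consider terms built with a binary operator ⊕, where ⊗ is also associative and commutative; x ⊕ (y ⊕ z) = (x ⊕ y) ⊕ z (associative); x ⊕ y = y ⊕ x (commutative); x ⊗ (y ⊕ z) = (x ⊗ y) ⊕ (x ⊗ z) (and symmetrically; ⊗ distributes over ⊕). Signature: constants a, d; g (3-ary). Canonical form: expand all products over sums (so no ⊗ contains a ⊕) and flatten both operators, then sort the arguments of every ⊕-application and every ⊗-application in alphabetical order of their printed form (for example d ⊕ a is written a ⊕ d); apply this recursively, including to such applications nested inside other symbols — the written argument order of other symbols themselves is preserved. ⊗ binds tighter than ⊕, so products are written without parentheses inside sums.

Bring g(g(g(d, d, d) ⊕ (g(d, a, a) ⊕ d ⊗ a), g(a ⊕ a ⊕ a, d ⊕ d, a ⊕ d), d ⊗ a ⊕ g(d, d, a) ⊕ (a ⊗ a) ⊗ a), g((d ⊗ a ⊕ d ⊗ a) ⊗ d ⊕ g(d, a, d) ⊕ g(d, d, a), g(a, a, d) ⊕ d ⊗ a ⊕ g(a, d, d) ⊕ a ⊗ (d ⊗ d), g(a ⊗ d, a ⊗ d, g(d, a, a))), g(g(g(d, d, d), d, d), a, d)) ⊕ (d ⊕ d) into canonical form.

Expand:  g(g(a ⊗ d ⊕ g(d, a, a) ⊕ g(d, d, d), g(a ⊕ a ⊕ a, d ⊕ d, a ⊕ d), a ⊗ a ⊗ a ⊕ a ⊗ d ⊕ g(d, d, a)), g(a ⊗ d ⊗ d ⊕ a ⊗ d ⊗ d ⊕ g(d, a, d) ⊕ g(d, d, a), a ⊗ d ⊕ a ⊗ d ⊗ d ⊕ g(a, a, d) ⊕ g(a, d, d), g(a ⊗ d, a ⊗ d, g(d, a, a))), g(g(g(d, d, d), d, d), a, d)) ⊕ d ⊕ d
Sort:  d ⊕ d ⊕ g(g(a ⊗ d ⊕ g(d, a, a) ⊕ g(d, d, d), g(a ⊕ a ⊕ a, d ⊕ d, a ⊕ d), a ⊗ a ⊗ a ⊕ a ⊗ d ⊕ g(d, d, a)), g(a ⊗ d ⊗ d ⊕ a ⊗ d ⊗ d ⊕ g(d, a, d) ⊕ g(d, d, a), a ⊗ d ⊕ a ⊗ d ⊗ d ⊕ g(a, a, d) ⊕ g(a, d, d), g(a ⊗ d, a ⊗ d, g(d, a, a))), g(g(g(d, d, d), d, d), a, d))

Answer: d ⊕ d ⊕ g(g(a ⊗ d ⊕ g(d, a, a) ⊕ g(d, d, d), g(a ⊕ a ⊕ a, d ⊕ d, a ⊕ d), a ⊗ a ⊗ a ⊕ a ⊗ d ⊕ g(d, d, a)), g(a ⊗ d ⊗ d ⊕ a ⊗ d ⊗ d ⊕ g(d, a, d) ⊕ g(d, d, a), a ⊗ d ⊕ a ⊗ d ⊗ d ⊕ g(a, a, d) ⊕ g(a, d, d), g(a ⊗ d, a ⊗ d, g(d, a, a))), g(g(g(d, d, d), d, d), a, d))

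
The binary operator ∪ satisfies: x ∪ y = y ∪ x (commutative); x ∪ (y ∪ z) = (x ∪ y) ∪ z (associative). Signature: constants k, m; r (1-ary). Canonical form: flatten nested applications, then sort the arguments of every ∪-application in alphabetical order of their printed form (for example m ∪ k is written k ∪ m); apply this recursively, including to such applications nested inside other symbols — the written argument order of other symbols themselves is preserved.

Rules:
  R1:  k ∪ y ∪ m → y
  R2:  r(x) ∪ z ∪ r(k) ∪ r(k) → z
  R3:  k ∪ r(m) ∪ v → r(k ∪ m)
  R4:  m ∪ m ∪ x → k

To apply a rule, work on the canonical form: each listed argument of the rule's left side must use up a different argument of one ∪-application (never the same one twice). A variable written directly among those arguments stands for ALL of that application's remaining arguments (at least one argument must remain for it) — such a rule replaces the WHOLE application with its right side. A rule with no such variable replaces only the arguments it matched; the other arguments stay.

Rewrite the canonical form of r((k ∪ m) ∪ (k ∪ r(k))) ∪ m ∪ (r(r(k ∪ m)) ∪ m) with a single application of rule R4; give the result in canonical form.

Canonical form:  m ∪ m ∪ r(k ∪ k ∪ m ∪ r(k)) ∪ r(r(k ∪ m))
Apply R4:  consuming m, m;  x := r(k ∪ k ∪ m ∪ r(k)) ∪ r(r(k ∪ m))
Every leftover argument binds to the variable; the entire application is replaced.
New term:  k

Answer: k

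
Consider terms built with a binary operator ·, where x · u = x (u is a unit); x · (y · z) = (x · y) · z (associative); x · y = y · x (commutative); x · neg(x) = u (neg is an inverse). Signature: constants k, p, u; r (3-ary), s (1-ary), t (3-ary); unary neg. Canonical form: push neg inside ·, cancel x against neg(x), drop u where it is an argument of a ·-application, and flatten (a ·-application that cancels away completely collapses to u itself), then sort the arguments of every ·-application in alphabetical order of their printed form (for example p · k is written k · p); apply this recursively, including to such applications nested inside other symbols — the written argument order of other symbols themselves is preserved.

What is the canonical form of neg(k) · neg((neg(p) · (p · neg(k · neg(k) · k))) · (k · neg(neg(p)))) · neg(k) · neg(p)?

Push neg inside:  distribute neg over · and collapse double neg
Collect terms:  neg(k) · neg(k) · neg(p) · neg(p)

Answer: neg(k) · neg(k) · neg(p) · neg(p)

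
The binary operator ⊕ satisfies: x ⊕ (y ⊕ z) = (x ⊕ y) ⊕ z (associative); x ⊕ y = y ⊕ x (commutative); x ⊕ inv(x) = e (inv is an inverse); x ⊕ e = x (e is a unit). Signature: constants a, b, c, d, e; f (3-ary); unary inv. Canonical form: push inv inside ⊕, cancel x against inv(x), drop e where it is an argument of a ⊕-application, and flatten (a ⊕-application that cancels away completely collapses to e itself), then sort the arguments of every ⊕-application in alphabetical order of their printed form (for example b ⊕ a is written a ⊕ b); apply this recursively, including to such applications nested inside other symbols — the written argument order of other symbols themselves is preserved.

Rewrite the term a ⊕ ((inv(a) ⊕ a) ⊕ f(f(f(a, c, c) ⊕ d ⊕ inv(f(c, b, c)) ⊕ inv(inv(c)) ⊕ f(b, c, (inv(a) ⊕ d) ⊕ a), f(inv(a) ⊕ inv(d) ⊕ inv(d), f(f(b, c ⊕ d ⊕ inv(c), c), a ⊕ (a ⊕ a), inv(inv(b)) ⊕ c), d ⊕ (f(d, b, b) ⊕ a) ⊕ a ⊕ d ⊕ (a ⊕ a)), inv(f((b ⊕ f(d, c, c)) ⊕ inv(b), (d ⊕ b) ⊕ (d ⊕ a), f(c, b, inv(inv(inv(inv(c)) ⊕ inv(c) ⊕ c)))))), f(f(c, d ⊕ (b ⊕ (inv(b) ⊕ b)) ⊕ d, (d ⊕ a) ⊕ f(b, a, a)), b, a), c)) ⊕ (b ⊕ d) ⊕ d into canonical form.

Push inv inside:  distribute inv over ⊕ and collapse double inv
Collect:  a ⊕ f(f(c ⊕ d ⊕ f(a, c, c) ⊕ f(b, c, d) ⊕ inv(f(c, b, c)), f(inv(a) ⊕ inv(d) ⊕ inv(d), f(f(b, d, c), a ⊕ a ⊕ a, b ⊕ c), a ⊕ a ⊕ a ⊕ a ⊕ d ⊕ d ⊕ f(d, b, b)), inv(f(f(d, c, c), a ⊕ b ⊕ d ⊕ d, f(c, b, c)))), f(f(c, b ⊕ d ⊕ d, a ⊕ d ⊕ f(b, a, a)), b, a), c) ⊕ b ⊕ d ⊕ d
Sort arguments:  a ⊕ b ⊕ d ⊕ d ⊕ f(f(c ⊕ d ⊕ f(a, c, c) ⊕ f(b, c, d) ⊕ inv(f(c, b, c)), f(inv(a) ⊕ inv(d) ⊕ inv(d), f(f(b, d, c), a ⊕ a ⊕ a, b ⊕ c), a ⊕ a ⊕ a ⊕ a ⊕ d ⊕ d ⊕ f(d, b, b)), inv(f(f(d, c, c), a ⊕ b ⊕ d ⊕ d, f(c, b, c)))), f(f(c, b ⊕ d ⊕ d, a ⊕ d ⊕ f(b, a, a)), b, a), c)

Answer: a ⊕ b ⊕ d ⊕ d ⊕ f(f(c ⊕ d ⊕ f(a, c, c) ⊕ f(b, c, d) ⊕ inv(f(c, b, c)), f(inv(a) ⊕ inv(d) ⊕ inv(d), f(f(b, d, c), a ⊕ a ⊕ a, b ⊕ c), a ⊕ a ⊕ a ⊕ a ⊕ d ⊕ d ⊕ f(d, b, b)), inv(f(f(d, c, c), a ⊕ b ⊕ d ⊕ d, f(c, b, c)))), f(f(c, b ⊕ d ⊕ d, a ⊕ d ⊕ f(b, a, a)), b, a), c)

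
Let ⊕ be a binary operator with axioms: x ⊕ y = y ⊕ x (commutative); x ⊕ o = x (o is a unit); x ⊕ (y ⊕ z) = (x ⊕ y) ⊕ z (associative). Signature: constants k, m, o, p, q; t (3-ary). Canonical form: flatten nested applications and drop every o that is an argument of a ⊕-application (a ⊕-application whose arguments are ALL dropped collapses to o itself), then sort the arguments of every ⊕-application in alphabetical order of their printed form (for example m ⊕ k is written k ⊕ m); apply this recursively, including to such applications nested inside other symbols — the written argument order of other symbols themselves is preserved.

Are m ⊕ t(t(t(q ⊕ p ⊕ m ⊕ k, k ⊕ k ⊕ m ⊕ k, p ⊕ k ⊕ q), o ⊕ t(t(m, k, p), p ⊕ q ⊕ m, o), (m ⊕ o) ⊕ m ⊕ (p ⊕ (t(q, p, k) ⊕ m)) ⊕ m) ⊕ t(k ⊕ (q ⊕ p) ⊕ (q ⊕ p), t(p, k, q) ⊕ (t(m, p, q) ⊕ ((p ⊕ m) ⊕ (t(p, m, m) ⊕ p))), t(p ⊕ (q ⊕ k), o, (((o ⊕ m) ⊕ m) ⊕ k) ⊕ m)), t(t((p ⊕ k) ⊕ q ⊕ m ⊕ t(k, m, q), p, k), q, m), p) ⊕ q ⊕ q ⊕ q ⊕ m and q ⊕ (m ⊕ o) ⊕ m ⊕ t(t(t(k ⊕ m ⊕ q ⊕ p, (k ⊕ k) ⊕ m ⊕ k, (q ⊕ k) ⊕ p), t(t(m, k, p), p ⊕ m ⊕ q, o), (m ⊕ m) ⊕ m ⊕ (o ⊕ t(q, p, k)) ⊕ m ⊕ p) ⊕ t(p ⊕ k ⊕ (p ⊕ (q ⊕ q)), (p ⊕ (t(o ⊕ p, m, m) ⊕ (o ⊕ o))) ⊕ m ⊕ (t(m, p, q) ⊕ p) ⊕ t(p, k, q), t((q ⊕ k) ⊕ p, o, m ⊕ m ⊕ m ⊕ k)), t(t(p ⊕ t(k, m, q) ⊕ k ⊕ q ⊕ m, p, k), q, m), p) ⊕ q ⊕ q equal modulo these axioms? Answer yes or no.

Answer: yes — both canonical forms are m ⊕ m ⊕ q ⊕ q ⊕ q ⊕ t(t(k ⊕ p ⊕ p ⊕ q ⊕ q, m ⊕ p ⊕ p ⊕ t(m, p, q) ⊕ t(p, k, q) ⊕ t(p, m, m), t(k ⊕ p ⊕ q, o, k ⊕ m ⊕ m ⊕ m)) ⊕ t(t(k ⊕ m ⊕ p ⊕ q, k ⊕ k ⊕ k ⊕ m, k ⊕ p ⊕ q), t(t(m, k, p), m ⊕ p ⊕ q, o), m ⊕ m ⊕ m ⊕ m ⊕ p ⊕ t(q, p, k)), t(t(k ⊕ m ⊕ p ⊕ q ⊕ t(k, m, q), p, k), q, m), p)

Derivation:
Left:  m ⊕ t(t(t(q ⊕ p ⊕ m ⊕ k, k ⊕ k ⊕ m ⊕ k, p ⊕ k ⊕ q), o ⊕ t(t(m, k, p), p ⊕ q ⊕ m, o), (m ⊕ o) ⊕ m ⊕ (p ⊕ (t(q, p, k) ⊕ m)) ⊕ m) ⊕ t(k ⊕ (q ⊕ p) ⊕ (q ⊕ p), t(p, k, q) ⊕ (t(m, p, q) ⊕ ((p ⊕ m) ⊕ (t(p, m, m) ⊕ p))), t(p ⊕ (q ⊕ k), o, (((o ⊕ m) ⊕ m) ⊕ k) ⊕ m)), t(t((p ⊕ k) ⊕ q ⊕ m ⊕ t(k, m, q), p, k), q, m), p) ⊕ q ⊕ q ⊕ q ⊕ m
  Simplify inside:  t(t(t(q ⊕ p ⊕ m ⊕ k, k ⊕ k ⊕ m ⊕ k, p ⊕ k ⊕ q), o ⊕ t(t(m, k, p), p ⊕ q ⊕ m, o), (m ⊕ o) ⊕ m ⊕ (p ⊕ (t(q, p, k) ⊕ m)) ⊕ m) ⊕ t(k ⊕ (q ⊕ p) ⊕ (q ⊕ p), t(p, k, q) ⊕ (t(m, p, q) ⊕ ((p ⊕ m) ⊕ (t(p, m, m) ⊕ p))), t(p ⊕ (q ⊕ k), o, (((o ⊕ m) ⊕ m) ⊕ k) ⊕ m)), t(t((p ⊕ k) ⊕ q ⊕ m ⊕ t(k, m, q), p, k), q, m), p)  →  t(t(k ⊕ p ⊕ p ⊕ q ⊕ q, m ⊕ p ⊕ p ⊕ t(m, p, q) ⊕ t(p, k, q) ⊕ t(p, m, m), t(k ⊕ p ⊕ q, o, k ⊕ m ⊕ m ⊕ m)) ⊕ t(t(k ⊕ m ⊕ p ⊕ q, k ⊕ k ⊕ k ⊕ m, k ⊕ p ⊕ q), t(t(m, k, p), m ⊕ p ⊕ q, o), m ⊕ m ⊕ m ⊕ m ⊕ p ⊕ t(q, p, k)), t(t(k ⊕ m ⊕ p ⊕ q ⊕ t(k, m, q), p, k), q, m), p)
  Sort arguments:  m ⊕ m ⊕ q ⊕ q ⊕ q ⊕ t(t(k ⊕ p ⊕ p ⊕ q ⊕ q, m ⊕ p ⊕ p ⊕ t(m, p, q) ⊕ t(p, k, q) ⊕ t(p, m, m), t(k ⊕ p ⊕ q, o, k ⊕ m ⊕ m ⊕ m)) ⊕ t(t(k ⊕ m ⊕ p ⊕ q, k ⊕ k ⊕ k ⊕ m, k ⊕ p ⊕ q), t(t(m, k, p), m ⊕ p ⊕ q, o), m ⊕ m ⊕ m ⊕ m ⊕ p ⊕ t(q, p, k)), t(t(k ⊕ m ⊕ p ⊕ q ⊕ t(k, m, q), p, k), q, m), p)
Right:  q ⊕ (m ⊕ o) ⊕ m ⊕ t(t(t(k ⊕ m ⊕ q ⊕ p, (k ⊕ k) ⊕ m ⊕ k, (q ⊕ k) ⊕ p), t(t(m, k, p), p ⊕ m ⊕ q, o), (m ⊕ m) ⊕ m ⊕ (o ⊕ t(q, p, k)) ⊕ m ⊕ p) ⊕ t(p ⊕ k ⊕ (p ⊕ (q ⊕ q)), (p ⊕ (t(o ⊕ p, m, m) ⊕ (o ⊕ o))) ⊕ m ⊕ (t(m, p, q) ⊕ p) ⊕ t(p, k, q), t((q ⊕ k) ⊕ p, o, m ⊕ m ⊕ m ⊕ k)), t(t(p ⊕ t(k, m, q) ⊕ k ⊕ q ⊕ m, p, k), q, m), p) ⊕ q ⊕ q
  Flatten:  q ⊕ m ⊕ o ⊕ m ⊕ t(t(t(k ⊕ m ⊕ q ⊕ p, (k ⊕ k) ⊕ m ⊕ k, (q ⊕ k) ⊕ p), t(t(m, k, p), p ⊕ m ⊕ q, o), (m ⊕ m) ⊕ m ⊕ (o ⊕ t(q, p, k)) ⊕ m ⊕ p) ⊕ t(p ⊕ k ⊕ (p ⊕ (q ⊕ q)), (p ⊕ (t(o ⊕ p, m, m) ⊕ (o ⊕ o))) ⊕ m ⊕ (t(m, p, q) ⊕ p) ⊕ t(p, k, q), t((q ⊕ k) ⊕ p, o, m ⊕ m ⊕ m ⊕ k)), t(t(p ⊕ t(k, m, q) ⊕ k ⊕ q ⊕ m, p, k), q, m), p) ⊕ q ⊕ q
  Inside:  t(t(t(k ⊕ m ⊕ q ⊕ p, (k ⊕ k) ⊕ m ⊕ k, (q ⊕ k) ⊕ p), t(t(m, k, p), p ⊕ m ⊕ q, o), (m ⊕ m) ⊕ m ⊕ (o ⊕ t(q, p, k)) ⊕ m ⊕ p) ⊕ t(p ⊕ k ⊕ (p ⊕ (q ⊕ q)), (p ⊕ (t(o ⊕ p, m, m) ⊕ (o ⊕ o))) ⊕ m ⊕ (t(m, p, q) ⊕ p) ⊕ t(p, k, q), t((q ⊕ k) ⊕ p, o, m ⊕ m ⊕ m ⊕ k)), t(t(p ⊕ t(k, m, q) ⊕ k ⊕ q ⊕ m, p, k), q, m), p)  →  t(t(k ⊕ p ⊕ p ⊕ q ⊕ q, m ⊕ p ⊕ p ⊕ t(m, p, q) ⊕ t(p, k, q) ⊕ t(p, m, m), t(k ⊕ p ⊕ q, o, k ⊕ m ⊕ m ⊕ m)) ⊕ t(t(k ⊕ m ⊕ p ⊕ q, k ⊕ k ⊕ k ⊕ m, k ⊕ p ⊕ q), t(t(m, k, p), m ⊕ p ⊕ q, o), m ⊕ m ⊕ m ⊕ m ⊕ p ⊕ t(q, p, k)), t(t(k ⊕ m ⊕ p ⊕ q ⊕ t(k, m, q), p, k), q, m), p)
  Unit:  drop o
  Order the arguments:  m ⊕ m ⊕ q ⊕ q ⊕ q ⊕ t(t(k ⊕ p ⊕ p ⊕ q ⊕ q, m ⊕ p ⊕ p ⊕ t(m, p, q) ⊕ t(p, k, q) ⊕ t(p, m, m), t(k ⊕ p ⊕ q, o, k ⊕ m ⊕ m ⊕ m)) ⊕ t(t(k ⊕ m ⊕ p ⊕ q, k ⊕ k ⊕ k ⊕ m, k ⊕ p ⊕ q), t(t(m, k, p), m ⊕ p ⊕ q, o), m ⊕ m ⊕ m ⊕ m ⊕ p ⊕ t(q, p, k)), t(t(k ⊕ m ⊕ p ⊕ q ⊕ t(k, m, q), p, k), q, m), p)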